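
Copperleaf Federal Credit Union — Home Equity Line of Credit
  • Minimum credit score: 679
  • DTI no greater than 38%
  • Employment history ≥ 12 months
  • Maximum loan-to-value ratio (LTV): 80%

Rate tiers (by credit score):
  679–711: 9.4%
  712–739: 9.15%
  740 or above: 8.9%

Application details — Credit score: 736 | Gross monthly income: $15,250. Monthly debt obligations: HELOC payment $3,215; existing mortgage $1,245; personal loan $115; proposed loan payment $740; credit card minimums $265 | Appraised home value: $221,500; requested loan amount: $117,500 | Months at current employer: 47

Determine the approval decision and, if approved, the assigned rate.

Approved at 9.15%

Credit score 736 ≥ 679 (meets minimum)
Total monthly debts = (3,215 + 1,245 + 115 + 740 + 265) = 5,580. DTI = 5,580/15,250 = 36.6% ≤ 38%
Loan-to-value = 117,500/221,500 = 53% — pass (80% max)
Employment 47 ≥ 12 months
All requirements met. Score 736 falls in the 712–739 tier → 9.15%.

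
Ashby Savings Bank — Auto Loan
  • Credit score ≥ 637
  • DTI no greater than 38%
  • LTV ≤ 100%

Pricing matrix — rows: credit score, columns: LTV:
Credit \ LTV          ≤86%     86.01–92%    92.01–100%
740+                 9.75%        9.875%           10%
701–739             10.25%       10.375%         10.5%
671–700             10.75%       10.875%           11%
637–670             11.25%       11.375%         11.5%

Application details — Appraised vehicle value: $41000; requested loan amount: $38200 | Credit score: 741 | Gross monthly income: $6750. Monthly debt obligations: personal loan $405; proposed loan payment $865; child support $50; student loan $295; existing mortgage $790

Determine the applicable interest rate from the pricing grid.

10%

Credit score 741 ≥ 637; Total monthly debts = (405 + 865 + 50 + 295 + 790) = 2,405. DTI: 2,405 ÷ 6,750 = 35.6%, within the 38% cap
LTV = 38,200/41,000 = 93.2% ≤ 100%
Score 741 is in the 740+ band; LTV 93.2% is in the 92.01–100% band → 10%.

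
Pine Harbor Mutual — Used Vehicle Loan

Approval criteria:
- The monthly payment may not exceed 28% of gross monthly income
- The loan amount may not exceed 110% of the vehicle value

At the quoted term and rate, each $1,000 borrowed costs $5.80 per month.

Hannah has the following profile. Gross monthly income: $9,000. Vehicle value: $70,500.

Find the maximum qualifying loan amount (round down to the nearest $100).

Payment cap: 28% × $9,000 = $2,520/month.
At $5.80 per $1,000, that supports 2,520/5.80 × 1,000 ≈ $434,482 → $434,400.
LTV cap: 110% × $70,500 = $77,550 → $77,500.
Binding constraint: loan-to-value.

$77,500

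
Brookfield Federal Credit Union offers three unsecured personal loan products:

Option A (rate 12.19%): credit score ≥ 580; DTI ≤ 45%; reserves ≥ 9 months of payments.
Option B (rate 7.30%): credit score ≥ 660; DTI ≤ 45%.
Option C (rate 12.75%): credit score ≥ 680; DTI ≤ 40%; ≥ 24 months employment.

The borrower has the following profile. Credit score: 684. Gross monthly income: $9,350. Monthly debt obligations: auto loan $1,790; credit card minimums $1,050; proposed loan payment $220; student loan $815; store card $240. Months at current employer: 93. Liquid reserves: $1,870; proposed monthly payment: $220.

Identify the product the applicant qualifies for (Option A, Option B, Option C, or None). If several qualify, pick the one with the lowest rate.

Total debts = (1,790 + 1,050 + 220 + 815 + 240) = 4,115; DTI = 4,115/9,350 = 44%.
Reserves = 1,870/220 = 8.5 months.
Option A: score 684 ≥ 580; DTI 44% ≤ 45%; reserves 8.5 < 9 mo → does not qualify.
Option B: score 684 ≥ 660; DTI 44% ≤ 45% → qualifies.
Option C: score 684 ≥ 680; DTI 44% > 40%; employment 93 ≥ 24 mo → does not qualify.

Option B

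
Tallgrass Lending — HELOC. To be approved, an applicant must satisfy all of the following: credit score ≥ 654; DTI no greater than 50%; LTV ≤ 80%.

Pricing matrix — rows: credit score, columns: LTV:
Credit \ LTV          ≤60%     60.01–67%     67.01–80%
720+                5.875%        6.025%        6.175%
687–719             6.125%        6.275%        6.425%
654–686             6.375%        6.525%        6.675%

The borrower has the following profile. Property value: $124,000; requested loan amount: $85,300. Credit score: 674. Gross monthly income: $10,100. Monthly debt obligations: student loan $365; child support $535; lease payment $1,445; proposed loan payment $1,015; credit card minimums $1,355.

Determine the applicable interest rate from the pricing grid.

Credit score 674 ≥ 654; Total monthly debts = (365 + 535 + 1,445 + 1,015 + 1,355) = 4,715. Debt-to-income = 4,715/10,100 = 46.7% — meets 50% limit
LTV: 85,300 ÷ 124,000 = 68.8%, within 80% cap
Credit 674 → row 654–686; LTV 68.8% → column 67.01–80%. Grid cell → 6.675%.

6.675%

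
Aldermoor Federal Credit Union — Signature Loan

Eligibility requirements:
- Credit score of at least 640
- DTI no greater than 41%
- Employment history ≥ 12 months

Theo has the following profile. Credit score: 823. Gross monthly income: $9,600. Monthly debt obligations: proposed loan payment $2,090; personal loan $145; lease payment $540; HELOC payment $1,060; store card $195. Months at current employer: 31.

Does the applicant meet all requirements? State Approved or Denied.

Credit score 823 ≥ 640 (meets)
Total monthly debts = (2,090 + 145 + 540 + 1,060 + 195) = 4,030. DTI = 4,030/9,600 = 42% > 41%
Employment 31 ≥ 12 months
Fails on DTI.

Denied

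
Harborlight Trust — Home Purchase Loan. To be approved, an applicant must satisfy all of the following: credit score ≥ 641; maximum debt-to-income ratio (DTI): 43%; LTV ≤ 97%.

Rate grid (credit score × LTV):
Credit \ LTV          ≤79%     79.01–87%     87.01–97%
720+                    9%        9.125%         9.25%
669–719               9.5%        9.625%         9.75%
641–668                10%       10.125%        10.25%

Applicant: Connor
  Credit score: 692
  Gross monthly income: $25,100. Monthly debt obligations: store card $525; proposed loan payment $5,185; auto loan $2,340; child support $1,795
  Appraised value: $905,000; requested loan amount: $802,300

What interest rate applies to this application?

Credit score 692 ≥ 641; Total monthly debts = (525 + 5,185 + 2,340 + 1,795) = 9,845. DTI: 9,845 ÷ 25,100 = 39.2%, within the 43% cap
LTV: 802,300 ÷ 905,000 = 88.7%, within 97% cap
Credit 692 → row 669–719; LTV 88.7% → column 87.01–97%. Grid cell → 9.75%.

9.75%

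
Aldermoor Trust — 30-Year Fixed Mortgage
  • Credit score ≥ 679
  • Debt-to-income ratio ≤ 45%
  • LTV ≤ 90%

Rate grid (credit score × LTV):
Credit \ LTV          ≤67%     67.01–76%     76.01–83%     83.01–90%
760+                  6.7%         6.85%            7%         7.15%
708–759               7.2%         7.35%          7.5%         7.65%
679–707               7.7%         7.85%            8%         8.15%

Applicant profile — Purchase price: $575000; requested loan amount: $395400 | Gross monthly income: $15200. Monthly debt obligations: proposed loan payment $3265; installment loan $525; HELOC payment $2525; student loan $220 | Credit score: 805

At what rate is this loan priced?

6.85%

Credit score 805 ≥ 679; Total monthly debts = (3,265 + 525 + 2,525 + 220) = 6,535. DTI: 6,535 ÷ 15,200 = 43%, within the 45% cap
LTV = 395,400/575,000 = 68.8% ≤ 90%
Credit 805 → row 760+; LTV 68.8% → column 67.01–76%. Grid cell → 6.85%.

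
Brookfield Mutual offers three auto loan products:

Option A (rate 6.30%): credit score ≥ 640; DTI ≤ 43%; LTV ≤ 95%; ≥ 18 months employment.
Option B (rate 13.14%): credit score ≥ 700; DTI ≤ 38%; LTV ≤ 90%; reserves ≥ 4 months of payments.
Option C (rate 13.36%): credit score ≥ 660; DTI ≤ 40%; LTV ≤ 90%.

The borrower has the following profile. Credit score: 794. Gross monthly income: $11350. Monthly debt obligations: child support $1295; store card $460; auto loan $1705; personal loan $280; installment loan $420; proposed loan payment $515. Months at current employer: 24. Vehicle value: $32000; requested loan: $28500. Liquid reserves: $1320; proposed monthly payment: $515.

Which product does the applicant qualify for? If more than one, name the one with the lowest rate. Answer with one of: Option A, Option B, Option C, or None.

Total debts = (1,295 + 460 + 1,705 + 280 + 420 + 515) = 4,675; DTI = 4,675/11,350 = 41.2%.
LTV = 28,500/32,000 = 89.1%.
Reserves = 1,320/515 = 2.6 months.
Option A: score 794 ≥ 640; DTI 41.2% ≤ 43%; LTV 89.1% ≤ 95%; employment 24 ≥ 18 mo → qualifies.
Option B: score 794 ≥ 700; DTI 41.2% > 38%; LTV 89.1% ≤ 90%; reserves 2.6 < 4 mo → does not qualify.
Option C: score 794 ≥ 660; DTI 41.2% > 40%; LTV 89.1% ≤ 90% → does not qualify.

Option A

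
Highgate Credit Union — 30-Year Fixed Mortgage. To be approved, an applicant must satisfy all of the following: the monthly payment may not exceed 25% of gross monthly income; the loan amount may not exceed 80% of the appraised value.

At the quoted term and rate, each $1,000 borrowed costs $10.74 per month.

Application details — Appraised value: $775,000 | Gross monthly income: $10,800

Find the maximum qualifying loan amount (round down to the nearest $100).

Payment cap: 25% × $10,800 = $2,700/month.
At $10.74 per $1,000, that supports 2,700/10.74 × 1,000 ≈ $251,396 → $251,300.
LTV cap: 80% × $775,000 = $620,000 → $620,000.
Binding constraint: payment-to-income.

$251,300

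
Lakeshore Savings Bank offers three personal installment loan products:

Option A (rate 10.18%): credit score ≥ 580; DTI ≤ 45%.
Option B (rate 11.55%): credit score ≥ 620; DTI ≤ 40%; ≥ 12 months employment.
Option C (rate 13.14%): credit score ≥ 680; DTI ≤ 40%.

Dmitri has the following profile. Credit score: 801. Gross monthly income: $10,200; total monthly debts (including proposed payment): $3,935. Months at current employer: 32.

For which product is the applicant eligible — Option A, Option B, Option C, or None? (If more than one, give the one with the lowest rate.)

DTI = 3,935/10,200 = 38.6%.
Option A: score 801 ≥ 580; DTI 38.6% ≤ 45% → qualifies.
Option B: score 801 ≥ 620; DTI 38.6% ≤ 40%; employment 32 ≥ 12 mo → qualifies.
Option C: score 801 ≥ 680; DTI 38.6% ≤ 40% → qualifies.
Qualifying: Option A, Option B, Option C. Lowest rate is 10.18% → Option A.

Option A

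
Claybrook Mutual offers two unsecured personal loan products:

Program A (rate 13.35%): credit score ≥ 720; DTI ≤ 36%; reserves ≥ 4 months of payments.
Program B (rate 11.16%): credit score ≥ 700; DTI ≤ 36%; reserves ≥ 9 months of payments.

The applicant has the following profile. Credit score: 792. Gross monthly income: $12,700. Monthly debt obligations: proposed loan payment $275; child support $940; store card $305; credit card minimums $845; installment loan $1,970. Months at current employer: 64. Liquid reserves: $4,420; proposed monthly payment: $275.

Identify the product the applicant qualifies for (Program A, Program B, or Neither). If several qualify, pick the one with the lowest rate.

Total debts = (275 + 940 + 305 + 845 + 1,970) = 4,335; DTI = 4,335/12,700 = 34.1%.
Reserves = 4,420/275 = 16.1 months.
Program A: score 792 ≥ 720; DTI 34.1% ≤ 36%; reserves 16.1 ≥ 4 mo → qualifies.
Program B: score 792 ≥ 700; DTI 34.1% ≤ 36%; reserves 16.1 ≥ 9 mo → qualifies.
Qualifying: Program A, Program B. Lowest rate is 11.16% → Program B.

Program B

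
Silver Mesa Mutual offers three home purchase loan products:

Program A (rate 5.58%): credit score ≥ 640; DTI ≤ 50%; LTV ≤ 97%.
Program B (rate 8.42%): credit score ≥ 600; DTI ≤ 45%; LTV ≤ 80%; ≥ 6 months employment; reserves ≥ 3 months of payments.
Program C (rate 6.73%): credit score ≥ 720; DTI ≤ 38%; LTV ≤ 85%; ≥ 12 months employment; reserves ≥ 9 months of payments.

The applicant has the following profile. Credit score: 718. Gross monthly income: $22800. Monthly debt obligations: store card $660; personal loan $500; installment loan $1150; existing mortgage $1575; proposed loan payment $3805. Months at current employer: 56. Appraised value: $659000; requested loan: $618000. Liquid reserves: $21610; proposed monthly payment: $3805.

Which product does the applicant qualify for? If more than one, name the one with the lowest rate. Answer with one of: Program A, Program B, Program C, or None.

Program A

Total debts = (660 + 500 + 1,150 + 1,575 + 3,805) = 7,690; DTI = 7,690/22,800 = 33.7%.
LTV = 618,000/659,000 = 93.8%.
Reserves = 21,610/3,805 = 5.7 months.
Program A: score 718 ≥ 640; DTI 33.7% ≤ 50%; LTV 93.8% ≤ 97% → qualifies.
Program B: score 718 ≥ 600; DTI 33.7% ≤ 45%; LTV 93.8% > 80%; employment 56 ≥ 6 mo; reserves 5.7 ≥ 3 mo → does not qualify.
Program C: score 718 < 720; DTI 33.7% ≤ 38%; LTV 93.8% > 85%; employment 56 ≥ 12 mo; reserves 5.7 < 9 mo → does not qualify.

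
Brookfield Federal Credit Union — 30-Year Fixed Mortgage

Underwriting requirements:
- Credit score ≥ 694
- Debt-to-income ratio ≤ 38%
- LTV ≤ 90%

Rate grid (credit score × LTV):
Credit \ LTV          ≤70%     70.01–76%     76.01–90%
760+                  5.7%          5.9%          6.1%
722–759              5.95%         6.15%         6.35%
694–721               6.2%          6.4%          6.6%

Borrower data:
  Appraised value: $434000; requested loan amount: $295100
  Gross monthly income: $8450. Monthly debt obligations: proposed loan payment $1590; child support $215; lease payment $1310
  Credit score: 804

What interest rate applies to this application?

5.7%

Credit score 804 ≥ 694; Total monthly debts = (1,590 + 215 + 1,310) = 3,115. DTI = 3,115/8,450 = 36.9% ≤ 38%
LTV: 295,100 ÷ 434,000 = 68%, within 90% cap
Credit 804 → row 760+; LTV 68% → column ≤70%. Grid cell → 5.7%.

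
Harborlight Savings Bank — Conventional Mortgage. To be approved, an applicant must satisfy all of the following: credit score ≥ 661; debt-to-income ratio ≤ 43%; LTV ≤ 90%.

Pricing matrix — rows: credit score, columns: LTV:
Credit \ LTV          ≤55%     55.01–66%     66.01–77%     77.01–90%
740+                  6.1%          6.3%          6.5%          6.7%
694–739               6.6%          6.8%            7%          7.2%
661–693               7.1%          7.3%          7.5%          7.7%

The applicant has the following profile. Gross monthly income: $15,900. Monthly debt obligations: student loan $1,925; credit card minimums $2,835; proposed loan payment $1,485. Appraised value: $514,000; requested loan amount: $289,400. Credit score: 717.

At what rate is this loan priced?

Credit score 717 ≥ 661; Total monthly debts = (1,925 + 2,835 + 1,485) = 6,245. DTI = 6,245/15,900 = 39.3% ≤ 43%
LTV = 289,400/514,000 = 56.3% ≤ 90%
Row: 717 falls in 694–739. Column: 56.3% falls in 55.01–66%. Rate = 6.8%.

6.8%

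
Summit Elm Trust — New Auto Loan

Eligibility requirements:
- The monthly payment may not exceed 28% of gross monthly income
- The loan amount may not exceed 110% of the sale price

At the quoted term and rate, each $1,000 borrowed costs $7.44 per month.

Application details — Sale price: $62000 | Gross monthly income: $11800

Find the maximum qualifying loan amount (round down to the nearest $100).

$68,200

Payment cap: 28% × $11,800 = $3,304/month.
At $7.44 per $1,000, that supports 3,304/7.44 × 1,000 ≈ $444,086 → $444,000.
LTV cap: 110% × $62,000 = $68,200 → $68,200.
Binding constraint: loan-to-value.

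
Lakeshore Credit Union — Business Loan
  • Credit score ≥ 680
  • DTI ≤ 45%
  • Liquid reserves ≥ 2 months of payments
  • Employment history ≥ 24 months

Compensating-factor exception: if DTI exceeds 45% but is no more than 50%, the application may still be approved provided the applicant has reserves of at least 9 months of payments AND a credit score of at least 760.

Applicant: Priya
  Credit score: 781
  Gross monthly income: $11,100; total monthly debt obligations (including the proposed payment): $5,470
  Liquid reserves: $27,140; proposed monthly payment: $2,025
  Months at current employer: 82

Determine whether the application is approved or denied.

Credit score 781 ≥ 680 (meets base)
DTI = 5,470/11,100 = 49.3% > 45% — standard DTI limit exceeded.
Liquid reserves cover 27,140/2,025 = 13.4 months — ≥ 2 required
Employment 82 ≥ 24 months
DTI 49.3% is within the 45%–50% exception band; checking compensating factors.
Reserves 13.4 ≥ 9 months; credit score 781 ≥ 760.
Both compensating conditions met → exception applies.

Approved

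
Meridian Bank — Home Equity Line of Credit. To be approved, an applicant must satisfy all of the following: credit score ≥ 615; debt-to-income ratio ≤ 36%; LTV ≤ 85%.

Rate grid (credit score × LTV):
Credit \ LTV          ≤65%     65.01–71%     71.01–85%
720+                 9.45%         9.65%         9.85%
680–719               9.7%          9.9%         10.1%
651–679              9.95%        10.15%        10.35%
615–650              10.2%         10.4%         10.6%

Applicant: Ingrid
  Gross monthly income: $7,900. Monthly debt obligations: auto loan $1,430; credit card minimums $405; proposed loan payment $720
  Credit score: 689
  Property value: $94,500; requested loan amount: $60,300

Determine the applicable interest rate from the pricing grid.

9.7%

Credit score 689 ≥ 615; Total monthly debts = (1,430 + 405 + 720) = 2,555. Debt-to-income = 2,555/7,900 = 32.3% — meets 36% limit
LTV = 60,300/94,500 = 63.8% ≤ 85%
Credit 689 → row 680–719; LTV 63.8% → column ≤65%. Grid cell → 9.7%.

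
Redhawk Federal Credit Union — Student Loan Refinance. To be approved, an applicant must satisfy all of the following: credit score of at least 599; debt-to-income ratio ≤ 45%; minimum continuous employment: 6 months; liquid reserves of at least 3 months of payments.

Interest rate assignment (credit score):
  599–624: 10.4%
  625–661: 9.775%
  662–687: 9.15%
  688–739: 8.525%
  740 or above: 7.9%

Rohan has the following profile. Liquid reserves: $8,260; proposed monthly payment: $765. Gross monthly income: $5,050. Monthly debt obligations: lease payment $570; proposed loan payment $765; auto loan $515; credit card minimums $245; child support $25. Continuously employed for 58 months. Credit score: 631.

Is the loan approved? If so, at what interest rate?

Approved at 9.775%

Credit score 631 ≥ 599 (meets minimum)
Reserves = 8,260/765 = 10.8 months ≥ 3
Total monthly debts = (570 + 765 + 515 + 245 + 25) = 2,120. DTI = 2,120/5,050 = 42% ≤ 45%
Employment 58 ≥ 6 months
All requirements met. Score 631 falls in the 625–661 tier → 9.775%.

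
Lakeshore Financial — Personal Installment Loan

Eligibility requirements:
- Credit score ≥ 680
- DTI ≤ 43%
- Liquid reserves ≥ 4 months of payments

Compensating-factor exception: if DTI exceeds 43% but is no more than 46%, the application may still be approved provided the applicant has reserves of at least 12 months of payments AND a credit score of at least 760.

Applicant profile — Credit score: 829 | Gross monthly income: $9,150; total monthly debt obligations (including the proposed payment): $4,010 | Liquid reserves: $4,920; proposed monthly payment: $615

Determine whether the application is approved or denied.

Credit score 829 ≥ 680 (meets base)
DTI = 4,010/9,150 = 43.8% > 43% — standard DTI limit exceeded.
Liquid reserves cover 4,920/615 = 8.0 months — ≥ 4 required
DTI 43.8% is within the 43%–46% exception band; checking compensating factors.
Override check — reserves: 8.0 mo (short of 12); score: 829 (ok).
Override conditions not both satisfied; exception does not apply.

Denied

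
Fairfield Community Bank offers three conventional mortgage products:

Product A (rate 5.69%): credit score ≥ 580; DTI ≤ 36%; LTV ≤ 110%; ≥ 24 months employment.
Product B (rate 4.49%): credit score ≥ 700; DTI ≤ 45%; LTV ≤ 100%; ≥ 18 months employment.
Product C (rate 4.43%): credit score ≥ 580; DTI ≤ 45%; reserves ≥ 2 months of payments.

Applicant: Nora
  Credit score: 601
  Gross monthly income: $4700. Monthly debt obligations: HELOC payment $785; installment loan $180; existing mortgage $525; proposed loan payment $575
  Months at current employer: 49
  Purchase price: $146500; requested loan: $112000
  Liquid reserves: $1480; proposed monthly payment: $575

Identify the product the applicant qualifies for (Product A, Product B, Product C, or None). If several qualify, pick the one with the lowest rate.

Product C

Total debts = (785 + 180 + 525 + 575) = 2,065; DTI = 2,065/4,700 = 43.9%.
LTV = 112,000/146,500 = 76.5%.
Reserves = 1,480/575 = 2.6 months.
Product A: score 601 ≥ 580; DTI 43.9% > 36%; LTV 76.5% ≤ 110%; employment 49 ≥ 24 mo → does not qualify.
Product B: score 601 < 700; DTI 43.9% ≤ 45%; LTV 76.5% ≤ 100%; employment 49 ≥ 18 mo → does not qualify.
Product C: score 601 ≥ 580; DTI 43.9% ≤ 45%; reserves 2.6 ≥ 2 mo → qualifies.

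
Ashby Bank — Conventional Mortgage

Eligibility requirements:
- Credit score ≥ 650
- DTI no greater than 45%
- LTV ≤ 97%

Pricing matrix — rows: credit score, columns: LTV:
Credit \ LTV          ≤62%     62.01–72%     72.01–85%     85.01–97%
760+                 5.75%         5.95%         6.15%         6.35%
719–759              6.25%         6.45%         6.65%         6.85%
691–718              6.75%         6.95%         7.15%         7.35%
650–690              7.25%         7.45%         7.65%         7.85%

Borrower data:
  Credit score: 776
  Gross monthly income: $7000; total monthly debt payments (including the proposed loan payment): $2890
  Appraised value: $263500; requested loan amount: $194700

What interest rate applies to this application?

Credit score 776 ≥ 650; DTI = 2,890/7,000 = 41.3% ≤ 45%
LTV: 194,700 ÷ 263,500 = 73.9%, within 97% cap
Score 776 is in the 760+ band; LTV 73.9% is in the 72.01–85% band → 6.15%.

6.15%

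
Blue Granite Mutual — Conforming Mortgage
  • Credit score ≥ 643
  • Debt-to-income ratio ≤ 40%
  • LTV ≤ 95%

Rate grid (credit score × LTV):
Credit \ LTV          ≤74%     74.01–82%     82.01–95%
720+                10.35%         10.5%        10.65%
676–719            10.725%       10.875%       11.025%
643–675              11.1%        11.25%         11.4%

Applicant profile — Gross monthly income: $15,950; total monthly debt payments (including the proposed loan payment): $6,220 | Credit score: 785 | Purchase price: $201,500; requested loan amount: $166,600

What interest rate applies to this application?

Credit score 785 ≥ 643; DTI: 6,220 ÷ 15,950 = 39%, within the 40% cap
Loan-to-value = 166,600/201,500 = 82.7% — pass (95% max)
Score 785 is in the 720+ band; LTV 82.7% is in the 82.01–95% band → 10.65%.

10.65%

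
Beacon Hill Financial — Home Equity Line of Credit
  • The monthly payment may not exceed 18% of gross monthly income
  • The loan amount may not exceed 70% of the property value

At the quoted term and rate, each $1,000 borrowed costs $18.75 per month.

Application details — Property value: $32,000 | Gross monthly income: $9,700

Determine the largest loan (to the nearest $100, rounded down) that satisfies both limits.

$22,400

Payment cap: 18% × $9,700 = $1,746/month.
At $18.75 per $1,000, that supports 1,746/18.75 × 1,000 ≈ $93,120 → $93,100.
LTV cap: 70% × $32,000 = $22,400 → $22,400.
Binding constraint: loan-to-value.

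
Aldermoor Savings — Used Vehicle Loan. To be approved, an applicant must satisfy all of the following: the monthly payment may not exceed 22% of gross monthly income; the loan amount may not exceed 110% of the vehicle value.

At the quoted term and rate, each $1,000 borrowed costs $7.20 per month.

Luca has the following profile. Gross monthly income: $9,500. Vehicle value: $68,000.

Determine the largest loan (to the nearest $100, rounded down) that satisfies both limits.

Payment cap: 22% × $9,500 = $2,090/month.
At $7.20 per $1,000, that supports 2,090/7.20 × 1,000 ≈ $290,277 → $290,200.
LTV cap: 110% × $68,000 = $74,800 → $74,800.
Binding constraint: loan-to-value.

$74,800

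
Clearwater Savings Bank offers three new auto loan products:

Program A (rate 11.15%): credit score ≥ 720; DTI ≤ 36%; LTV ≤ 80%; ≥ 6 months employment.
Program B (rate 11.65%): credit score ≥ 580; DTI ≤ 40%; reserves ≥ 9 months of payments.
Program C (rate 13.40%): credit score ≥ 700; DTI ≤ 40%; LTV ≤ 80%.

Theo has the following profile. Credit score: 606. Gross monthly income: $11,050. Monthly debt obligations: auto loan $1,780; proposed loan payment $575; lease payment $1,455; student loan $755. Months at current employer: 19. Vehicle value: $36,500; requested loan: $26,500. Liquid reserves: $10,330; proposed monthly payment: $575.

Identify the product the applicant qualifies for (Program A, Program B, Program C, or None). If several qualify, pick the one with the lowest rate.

None

Total debts = (1,780 + 575 + 1,455 + 755) = 4,565; DTI = 4,565/11,050 = 41.3%.
LTV = 26,500/36,500 = 72.6%.
Reserves = 10,330/575 = 18.0 months.
Program A: score 606 < 720; DTI 41.3% > 36%; LTV 72.6% ≤ 80%; employment 19 ≥ 6 mo → does not qualify.
Program B: score 606 ≥ 580; DTI 41.3% > 40%; reserves 18.0 ≥ 9 mo → does not qualify.
Program C: score 606 < 700; DTI 41.3% > 40%; LTV 72.6% ≤ 80% → does not qualify.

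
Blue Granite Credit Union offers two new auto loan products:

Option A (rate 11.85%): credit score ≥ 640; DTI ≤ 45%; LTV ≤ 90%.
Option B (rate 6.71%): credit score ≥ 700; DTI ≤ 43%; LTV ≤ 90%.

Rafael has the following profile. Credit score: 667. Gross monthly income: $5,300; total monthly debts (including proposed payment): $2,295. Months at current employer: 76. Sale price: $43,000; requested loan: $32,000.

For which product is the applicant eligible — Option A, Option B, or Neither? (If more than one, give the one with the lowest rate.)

DTI = 2,295/5,300 = 43.3%.
LTV = 32,000/43,000 = 74.4%.
Option A: score 667 ≥ 640; DTI 43.3% ≤ 45%; LTV 74.4% ≤ 90% → qualifies.
Option B: score 667 < 700; DTI 43.3% > 43%; LTV 74.4% ≤ 90% → does not qualify.

Option A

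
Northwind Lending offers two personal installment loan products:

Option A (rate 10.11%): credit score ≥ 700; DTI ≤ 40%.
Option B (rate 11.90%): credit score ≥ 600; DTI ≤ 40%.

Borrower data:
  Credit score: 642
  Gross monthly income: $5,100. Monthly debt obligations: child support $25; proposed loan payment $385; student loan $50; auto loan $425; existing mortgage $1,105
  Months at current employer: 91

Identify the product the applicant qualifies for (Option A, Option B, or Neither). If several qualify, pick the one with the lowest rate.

Total debts = (25 + 385 + 50 + 425 + 1,105) = 1,990; DTI = 1,990/5,100 = 39%.
Option A: score 642 < 700; DTI 39% ≤ 40% → does not qualify.
Option B: score 642 ≥ 600; DTI 39% ≤ 40% → qualifies.

Option B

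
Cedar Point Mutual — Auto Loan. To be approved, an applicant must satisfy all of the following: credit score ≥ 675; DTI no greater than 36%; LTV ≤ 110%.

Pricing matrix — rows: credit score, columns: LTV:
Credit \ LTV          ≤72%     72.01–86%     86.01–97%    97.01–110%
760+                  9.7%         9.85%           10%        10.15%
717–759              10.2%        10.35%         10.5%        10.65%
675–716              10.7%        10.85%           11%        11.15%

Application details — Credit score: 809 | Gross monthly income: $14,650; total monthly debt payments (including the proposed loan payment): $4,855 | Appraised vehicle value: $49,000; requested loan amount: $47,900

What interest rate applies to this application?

10.15%

Credit score 809 ≥ 675; DTI = 4,855/14,650 = 33.1% ≤ 36%
Loan-to-value = 47,900/49,000 = 97.8% — pass (110% max)
Row: 809 falls in 760+. Column: 97.8% falls in 97.01–110%. Rate = 10.15%.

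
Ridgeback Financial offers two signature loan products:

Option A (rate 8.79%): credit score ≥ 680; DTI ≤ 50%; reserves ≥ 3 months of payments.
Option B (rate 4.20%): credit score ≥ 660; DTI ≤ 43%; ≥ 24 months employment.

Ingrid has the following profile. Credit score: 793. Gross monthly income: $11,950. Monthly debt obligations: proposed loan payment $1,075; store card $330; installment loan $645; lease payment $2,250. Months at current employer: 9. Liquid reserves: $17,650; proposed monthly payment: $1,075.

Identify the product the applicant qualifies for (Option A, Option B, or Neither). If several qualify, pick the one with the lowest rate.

Option A

Total debts = (1,075 + 330 + 645 + 2,250) = 4,300; DTI = 4,300/11,950 = 36%.
Reserves = 17,650/1,075 = 16.4 months.
Option A: score 793 ≥ 680; DTI 36% ≤ 50%; reserves 16.4 ≥ 3 mo → qualifies.
Option B: score 793 ≥ 660; DTI 36% ≤ 43%; employment 9 < 24 mo → does not qualify.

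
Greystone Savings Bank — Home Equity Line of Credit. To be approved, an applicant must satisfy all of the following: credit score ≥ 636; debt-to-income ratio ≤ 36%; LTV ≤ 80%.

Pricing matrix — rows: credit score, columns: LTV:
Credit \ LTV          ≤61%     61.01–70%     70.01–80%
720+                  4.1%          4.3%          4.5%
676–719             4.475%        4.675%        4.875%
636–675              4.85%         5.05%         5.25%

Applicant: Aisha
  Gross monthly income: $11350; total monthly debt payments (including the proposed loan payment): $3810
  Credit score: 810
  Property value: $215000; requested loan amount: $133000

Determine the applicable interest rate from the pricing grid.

Credit score 810 ≥ 636; DTI = 3,810/11,350 = 33.6% ≤ 36%
Loan-to-value = 133,000/215,000 = 61.9% — pass (80% max)
Credit 810 → row 720+; LTV 61.9% → column 61.01–70%. Grid cell → 4.3%.

4.3%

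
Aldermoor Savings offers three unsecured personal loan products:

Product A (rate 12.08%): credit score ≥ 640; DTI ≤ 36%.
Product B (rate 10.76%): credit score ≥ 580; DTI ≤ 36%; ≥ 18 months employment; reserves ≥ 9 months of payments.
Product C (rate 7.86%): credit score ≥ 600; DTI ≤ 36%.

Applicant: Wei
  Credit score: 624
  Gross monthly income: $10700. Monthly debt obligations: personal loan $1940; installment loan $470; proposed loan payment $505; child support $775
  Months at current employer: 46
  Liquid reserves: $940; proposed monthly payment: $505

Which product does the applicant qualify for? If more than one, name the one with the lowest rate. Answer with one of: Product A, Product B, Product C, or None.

Product C

Total debts = (1,940 + 470 + 505 + 775) = 3,690; DTI = 3,690/10,700 = 34.5%.
Reserves = 940/505 = 1.9 months.
Product A: score 624 < 640; DTI 34.5% ≤ 36% → does not qualify.
Product B: score 624 ≥ 580; DTI 34.5% ≤ 36%; employment 46 ≥ 18 mo; reserves 1.9 < 9 mo → does not qualify.
Product C: score 624 ≥ 600; DTI 34.5% ≤ 36% → qualifies.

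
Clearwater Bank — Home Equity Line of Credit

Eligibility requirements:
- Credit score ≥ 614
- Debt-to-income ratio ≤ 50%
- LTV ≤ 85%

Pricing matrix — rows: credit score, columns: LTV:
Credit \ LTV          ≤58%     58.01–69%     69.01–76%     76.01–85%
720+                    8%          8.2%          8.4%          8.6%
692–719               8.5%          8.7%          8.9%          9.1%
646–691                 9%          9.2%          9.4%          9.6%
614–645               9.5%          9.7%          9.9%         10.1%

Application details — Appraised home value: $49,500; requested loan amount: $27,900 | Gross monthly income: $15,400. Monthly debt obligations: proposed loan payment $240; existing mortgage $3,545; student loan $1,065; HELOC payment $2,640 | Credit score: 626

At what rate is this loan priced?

9.5%

Credit score 626 ≥ 614; Total monthly debts = (240 + 3,545 + 1,065 + 2,640) = 7,490. DTI = 7,490/15,400 = 48.6% ≤ 50%
LTV = 27,900/49,500 = 56.4% ≤ 85%
Credit 626 → row 614–645; LTV 56.4% → column ≤58%. Grid cell → 9.5%.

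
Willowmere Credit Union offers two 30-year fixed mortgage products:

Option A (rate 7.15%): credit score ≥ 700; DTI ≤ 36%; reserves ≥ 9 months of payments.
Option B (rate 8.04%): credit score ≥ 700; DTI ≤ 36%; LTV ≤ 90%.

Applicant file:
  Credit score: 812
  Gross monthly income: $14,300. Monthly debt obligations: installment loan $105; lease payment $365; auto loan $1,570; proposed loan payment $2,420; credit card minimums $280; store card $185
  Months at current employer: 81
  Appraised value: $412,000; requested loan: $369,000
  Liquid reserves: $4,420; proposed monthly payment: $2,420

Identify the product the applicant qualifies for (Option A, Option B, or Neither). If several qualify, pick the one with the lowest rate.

Option B

Total debts = (105 + 365 + 1,570 + 2,420 + 280 + 185) = 4,925; DTI = 4,925/14,300 = 34.4%.
LTV = 369,000/412,000 = 89.6%.
Reserves = 4,420/2,420 = 1.8 months.
Option A: score 812 ≥ 700; DTI 34.4% ≤ 36%; reserves 1.8 < 9 mo → does not qualify.
Option B: score 812 ≥ 700; DTI 34.4% ≤ 36%; LTV 89.6% ≤ 90% → qualifies.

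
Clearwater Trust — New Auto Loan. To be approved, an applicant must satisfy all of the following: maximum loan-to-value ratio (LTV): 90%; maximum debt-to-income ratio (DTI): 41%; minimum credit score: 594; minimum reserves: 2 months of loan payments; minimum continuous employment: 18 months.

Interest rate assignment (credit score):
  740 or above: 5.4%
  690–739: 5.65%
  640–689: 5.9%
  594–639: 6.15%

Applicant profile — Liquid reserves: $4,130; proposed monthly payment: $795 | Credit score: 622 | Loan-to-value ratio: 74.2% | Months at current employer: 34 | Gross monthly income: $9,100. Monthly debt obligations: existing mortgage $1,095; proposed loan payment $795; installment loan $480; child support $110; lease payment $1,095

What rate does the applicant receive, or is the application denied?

Credit score 622 ≥ 594 (meets minimum)
Employment 34 ≥ 18 months
Reserves: 4,130 ÷ 795 = 5.2 months (meets 2-month minimum)
Total monthly debts = (1,095 + 795 + 480 + 110 + 1,095) = 3,575. DTI = 3,575/9,100 = 39.3% ≤ 41%
LTV 74.2% — within 90%
All requirements met. Score 622 falls in the 594–639 tier → 6.15%.

Approved at 6.15%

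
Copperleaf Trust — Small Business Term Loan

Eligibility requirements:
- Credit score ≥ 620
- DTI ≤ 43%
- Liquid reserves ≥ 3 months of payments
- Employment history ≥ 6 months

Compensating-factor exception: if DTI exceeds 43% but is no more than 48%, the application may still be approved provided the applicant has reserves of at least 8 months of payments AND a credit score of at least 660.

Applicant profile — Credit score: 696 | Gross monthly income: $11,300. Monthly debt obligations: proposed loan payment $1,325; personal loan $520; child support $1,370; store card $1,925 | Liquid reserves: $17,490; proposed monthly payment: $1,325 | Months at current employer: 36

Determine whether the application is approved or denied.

Approved

Credit score 696 ≥ 620 (meets base)
Total debts = (1,325 + 520 + 1,370 + 1,925) = 5,140. DTI: 5,140 ÷ 11,300 = 45.5%, over the 43% base limit.
Reserves = 17,490/1,325 = 13.2 months ≥ 3
Employment 36 ≥ 6 months
45.5% falls in the override range (43%–48%), so the compensating-factor test applies.
Override check — reserves: 13.2 mo (ok); score: 696 (ok).
Both compensating conditions met → exception applies.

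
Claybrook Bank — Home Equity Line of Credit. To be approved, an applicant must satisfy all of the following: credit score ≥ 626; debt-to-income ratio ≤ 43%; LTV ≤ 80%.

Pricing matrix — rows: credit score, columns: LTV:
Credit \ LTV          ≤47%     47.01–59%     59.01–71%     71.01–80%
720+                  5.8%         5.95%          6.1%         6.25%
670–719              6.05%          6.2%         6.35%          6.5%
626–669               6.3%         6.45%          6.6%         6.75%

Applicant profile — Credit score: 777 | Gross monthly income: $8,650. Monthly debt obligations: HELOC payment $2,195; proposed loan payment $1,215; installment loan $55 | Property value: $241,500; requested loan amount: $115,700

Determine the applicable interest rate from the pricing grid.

Credit score 777 ≥ 626; Total monthly debts = (2,195 + 1,215 + 55) = 3,465. DTI: 3,465 ÷ 8,650 = 40.1%, within the 43% cap
LTV: 115,700 ÷ 241,500 = 47.9%, within 80% cap
Credit 777 → row 720+; LTV 47.9% → column 47.01–59%. Grid cell → 5.95%.

5.95%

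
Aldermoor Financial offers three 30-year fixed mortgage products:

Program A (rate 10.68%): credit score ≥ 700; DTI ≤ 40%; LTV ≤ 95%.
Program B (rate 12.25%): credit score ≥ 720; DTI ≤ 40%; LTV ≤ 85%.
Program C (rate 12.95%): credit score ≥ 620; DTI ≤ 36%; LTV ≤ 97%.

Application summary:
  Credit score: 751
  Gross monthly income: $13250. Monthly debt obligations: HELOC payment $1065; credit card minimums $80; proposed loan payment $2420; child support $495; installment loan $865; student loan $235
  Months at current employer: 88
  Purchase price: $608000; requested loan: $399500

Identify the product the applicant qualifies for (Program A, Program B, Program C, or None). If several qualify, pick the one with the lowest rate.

Program A

Total debts = (1,065 + 80 + 2,420 + 495 + 865 + 235) = 5,160; DTI = 5,160/13,250 = 38.9%.
LTV = 399,500/608,000 = 65.7%.
Program A: score 751 ≥ 700; DTI 38.9% ≤ 40%; LTV 65.7% ≤ 95% → qualifies.
Program B: score 751 ≥ 720; DTI 38.9% ≤ 40%; LTV 65.7% ≤ 85% → qualifies.
Program C: score 751 ≥ 620; DTI 38.9% > 36%; LTV 65.7% ≤ 97% → does not qualify.
Qualifying: Program A, Program B. Lowest rate is 10.68% → Program A.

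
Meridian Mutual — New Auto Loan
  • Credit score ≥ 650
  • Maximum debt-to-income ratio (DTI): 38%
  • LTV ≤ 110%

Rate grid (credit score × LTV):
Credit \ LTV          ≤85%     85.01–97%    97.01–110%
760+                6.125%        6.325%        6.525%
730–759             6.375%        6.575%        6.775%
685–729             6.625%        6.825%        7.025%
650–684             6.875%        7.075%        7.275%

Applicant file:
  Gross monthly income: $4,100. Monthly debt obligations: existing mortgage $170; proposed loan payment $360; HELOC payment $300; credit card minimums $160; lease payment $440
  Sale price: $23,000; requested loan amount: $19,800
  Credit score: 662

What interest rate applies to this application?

Credit score 662 ≥ 650; Total monthly debts = (170 + 360 + 300 + 160 + 440) = 1,430. DTI: 1,430 ÷ 4,100 = 34.9%, within the 38% cap
LTV = 19,800/23,000 = 86.1% ≤ 110%
Score 662 is in the 650–684 band; LTV 86.1% is in the 85.01–97% band → 7.075%.

7.075%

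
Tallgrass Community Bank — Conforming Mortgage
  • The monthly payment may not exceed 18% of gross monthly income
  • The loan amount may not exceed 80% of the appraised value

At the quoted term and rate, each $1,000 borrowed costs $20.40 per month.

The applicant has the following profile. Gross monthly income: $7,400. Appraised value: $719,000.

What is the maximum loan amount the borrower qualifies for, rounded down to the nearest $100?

Payment cap: 18% × $7,400 = $1,332/month.
At $20.40 per $1,000, that supports 1,332/20.40 × 1,000 ≈ $65,294 → $65,200.
LTV cap: 80% × $719,000 = $575,200 → $575,200.
Binding constraint: payment-to-income.

$65,200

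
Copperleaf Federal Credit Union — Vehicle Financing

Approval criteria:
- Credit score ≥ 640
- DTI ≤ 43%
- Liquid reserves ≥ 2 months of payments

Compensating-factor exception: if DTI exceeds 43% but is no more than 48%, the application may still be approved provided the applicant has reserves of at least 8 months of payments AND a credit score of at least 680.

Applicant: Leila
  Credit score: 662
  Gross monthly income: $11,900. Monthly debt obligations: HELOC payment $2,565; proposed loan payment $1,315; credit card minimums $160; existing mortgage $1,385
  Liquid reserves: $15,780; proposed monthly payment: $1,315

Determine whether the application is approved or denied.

Credit score 662 ≥ 640 (meets base)
Total debts = (2,565 + 1,315 + 160 + 1,385) = 5,425. DTI = 5,425/11,900 = 45.6% > 43% — standard DTI limit exceeded.
Liquid reserves cover 15,780/1,315 = 12.0 months — ≥ 2 required
45.6% falls in the override range (43%–48%), so the compensating-factor test applies.
Reserves 12.0 ≥ 8 months; credit score 662 < 680.
Override conditions not both satisfied; exception does not apply.

Denied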